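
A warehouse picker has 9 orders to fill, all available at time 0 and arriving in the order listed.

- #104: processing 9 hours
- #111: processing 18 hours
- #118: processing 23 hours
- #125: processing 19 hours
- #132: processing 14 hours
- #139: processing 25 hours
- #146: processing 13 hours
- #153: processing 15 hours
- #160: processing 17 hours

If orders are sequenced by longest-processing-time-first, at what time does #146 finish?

LPT (decreasing processing time): #139 #118 #125 #111 #160 #153 #132 #146 #104.
#139: 0→25
#118: 25→48
#125: 48→67
#111: 67→85
#160: 85→102
#153: 102→117
#132: 117→131
#146: 131→144

144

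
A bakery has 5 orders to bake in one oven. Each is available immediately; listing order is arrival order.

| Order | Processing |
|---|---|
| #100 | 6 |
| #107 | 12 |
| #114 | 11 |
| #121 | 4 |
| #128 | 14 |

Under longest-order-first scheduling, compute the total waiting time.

120

LPT (decreasing processing time): #128 #107 #114 #100 #121.
#128: waits 0, runs 0→14
#107: waits 14, runs 14→26
#114: waits 26, runs 26→37
#100: waits 37, runs 37→43
#121: waits 43, runs 43→47
Sum = 0+14+26+37+43 = 120.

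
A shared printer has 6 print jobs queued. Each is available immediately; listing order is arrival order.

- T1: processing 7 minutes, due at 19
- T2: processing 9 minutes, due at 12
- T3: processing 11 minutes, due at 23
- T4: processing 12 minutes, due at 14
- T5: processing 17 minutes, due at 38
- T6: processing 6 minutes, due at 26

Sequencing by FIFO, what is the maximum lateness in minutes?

36

FIFO (arrival order): T1 T2 T3 T4 T5 T6.
T1: 0→7, due 19, lateness -12
T2: 7→16, due 12, lateness 4
T3: 16→27, due 23, lateness 4
T4: 27→39, due 14, lateness 25
T5: 39→56, due 38, lateness 18
T6: 56→62, due 26, lateness 36
Maximum = 36.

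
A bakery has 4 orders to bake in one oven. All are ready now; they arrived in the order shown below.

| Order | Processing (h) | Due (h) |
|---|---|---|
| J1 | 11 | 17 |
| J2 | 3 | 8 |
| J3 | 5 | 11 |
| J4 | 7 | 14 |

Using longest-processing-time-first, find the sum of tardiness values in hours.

34

LPT (decreasing processing time): J1 J4 J3 J2.
J1: 0→11, due 17, tardiness 0
J4: 11→18, due 14, tardiness 4
J3: 18→23, due 11, tardiness 12
J2: 23→26, due 8, tardiness 18
Sum = 0+4+12+18 = 34.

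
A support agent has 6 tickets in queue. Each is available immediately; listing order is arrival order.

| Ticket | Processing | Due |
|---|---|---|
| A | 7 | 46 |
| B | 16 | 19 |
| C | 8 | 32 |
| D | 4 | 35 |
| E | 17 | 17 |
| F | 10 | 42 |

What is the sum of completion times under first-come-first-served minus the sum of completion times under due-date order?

FIFO (arrival order): A B C D E F.
A: 0→7
B: 7→23
C: 23→31
D: 31→35
E: 35→52
F: 52→62
Sum = 7+23+31+35+52+62 = 210.
EDD (increasing due date): E B C D F A.
E: 0→17
B: 17→33
C: 33→41
D: 41→45
F: 45→55
A: 55→62
Sum = 17+33+41+45+55+62 = 253.
Difference = 210 − 253 = -43.

-43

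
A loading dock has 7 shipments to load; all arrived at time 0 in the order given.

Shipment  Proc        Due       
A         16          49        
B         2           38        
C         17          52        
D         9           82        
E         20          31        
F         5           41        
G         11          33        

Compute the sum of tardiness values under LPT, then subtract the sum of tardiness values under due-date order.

90

LPT (decreasing processing time): E C A G D F B.
E: 0→20, due 31, tardiness 0
C: 20→37, due 52, tardiness 0
A: 37→53, due 49, tardiness 4
G: 53→64, due 33, tardiness 31
D: 64→73, due 82, tardiness 0
F: 73→78, due 41, tardiness 37
B: 78→80, due 38, tardiness 42
Sum = 0+0+4+31+0+37+42 = 114.
EDD (increasing due date): E G B F A C D.
E: 0→20, due 31, tardiness 0
G: 20→31, due 33, tardiness 0
B: 31→33, due 38, tardiness 0
F: 33→38, due 41, tardiness 0
A: 38→54, due 49, tardiness 5
C: 54→71, due 52, tardiness 19
D: 71→80, due 82, tardiness 0
Sum = 0+0+0+0+5+19+0 = 24.
Difference = 114 − 24 = 90.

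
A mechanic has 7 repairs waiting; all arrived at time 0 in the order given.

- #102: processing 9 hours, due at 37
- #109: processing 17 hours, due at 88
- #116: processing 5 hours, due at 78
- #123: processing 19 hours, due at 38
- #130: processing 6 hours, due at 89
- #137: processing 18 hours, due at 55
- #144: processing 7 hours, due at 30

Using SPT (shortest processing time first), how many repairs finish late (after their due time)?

2

SPT (increasing processing time): #116 #130 #144 #102 #109 #137 #123.
#116: 0→5, due 78, tardiness 0
#130: 5→11, due 89, tardiness 0
#144: 11→18, due 30, tardiness 0
#102: 18→27, due 37, tardiness 0
#109: 27→44, due 88, tardiness 0
#137: 44→62, due 55, tardiness 7
#123: 62→81, due 38, tardiness 43
Late repairs: 2.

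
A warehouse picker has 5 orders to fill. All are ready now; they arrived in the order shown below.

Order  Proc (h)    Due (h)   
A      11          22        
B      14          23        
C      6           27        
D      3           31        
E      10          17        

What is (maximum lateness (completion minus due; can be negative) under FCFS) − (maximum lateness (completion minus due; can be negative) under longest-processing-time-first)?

9

FIFO (arrival order): A B C D E.
A: 0→11, due 22, lateness -11
B: 11→25, due 23, lateness 2
C: 25→31, due 27, lateness 4
D: 31→34, due 31, lateness 3
E: 34→44, due 17, lateness 27
Maximum = 27.
LPT (decreasing processing time): B A E C D.
B: 0→14, due 23, lateness -9
A: 14→25, due 22, lateness 3
E: 25→35, due 17, lateness 18
C: 35→41, due 27, lateness 14
D: 41→44, due 31, lateness 13
Maximum = 18.
Difference = 27 − 18 = 9.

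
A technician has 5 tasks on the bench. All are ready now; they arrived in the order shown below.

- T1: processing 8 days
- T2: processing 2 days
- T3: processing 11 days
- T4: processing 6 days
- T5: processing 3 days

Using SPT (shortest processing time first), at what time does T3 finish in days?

30

SPT (increasing processing time): T2 T5 T4 T1 T3.
T2: 0→2
T5: 2→5
T4: 5→11
T1: 11→19
T3: 19→30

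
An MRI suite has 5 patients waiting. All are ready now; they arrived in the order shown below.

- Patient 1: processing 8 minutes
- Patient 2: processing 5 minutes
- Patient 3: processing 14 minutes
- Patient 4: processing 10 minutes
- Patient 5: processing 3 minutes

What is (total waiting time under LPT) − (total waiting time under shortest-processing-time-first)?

54

LPT (decreasing processing time): Patient 3 Patient 4 Patient 1 Patient 2 Patient 5.
Patient 3: waits 0, runs 0→14
Patient 4: waits 14, runs 14→24
Patient 1: waits 24, runs 24→32
Patient 2: waits 32, runs 32→37
Patient 5: waits 37, runs 37→40
Sum = 0+14+24+32+37 = 107.
SPT (increasing processing time): Patient 5 Patient 2 Patient 1 Patient 4 Patient 3.
Patient 5: waits 0, runs 0→3
Patient 2: waits 3, runs 3→8
Patient 1: waits 8, runs 8→16
Patient 4: waits 16, runs 16→26
Patient 3: waits 26, runs 26→40
Sum = 0+3+8+16+26 = 53.
Difference = 107 − 53 = 54.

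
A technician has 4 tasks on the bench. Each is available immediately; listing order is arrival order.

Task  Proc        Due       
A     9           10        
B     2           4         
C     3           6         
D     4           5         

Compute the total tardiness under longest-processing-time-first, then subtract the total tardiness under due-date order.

LPT (decreasing processing time): A D C B.
A: 0→9, due 10, tardiness 0
D: 9→13, due 5, tardiness 8
C: 13→16, due 6, tardiness 10
B: 16→18, due 4, tardiness 14
Sum = 0+8+10+14 = 32.
EDD (increasing due date): B D C A.
B: 0→2, due 4, tardiness 0
D: 2→6, due 5, tardiness 1
C: 6→9, due 6, tardiness 3
A: 9→18, due 10, tardiness 8
Sum = 0+1+3+8 = 12.
Difference = 32 − 12 = 20.

20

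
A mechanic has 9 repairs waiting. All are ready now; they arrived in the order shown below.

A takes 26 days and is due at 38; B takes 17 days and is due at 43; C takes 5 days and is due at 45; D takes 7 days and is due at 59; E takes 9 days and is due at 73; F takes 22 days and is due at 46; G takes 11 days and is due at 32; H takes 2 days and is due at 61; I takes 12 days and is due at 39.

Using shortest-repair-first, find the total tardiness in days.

SPT (increasing processing time): H C D E G I B F A.
H: 0→2, due 61, tardiness 0
C: 2→7, due 45, tardiness 0
D: 7→14, due 59, tardiness 0
E: 14→23, due 73, tardiness 0
G: 23→34, due 32, tardiness 2
I: 34→46, due 39, tardiness 7
B: 46→63, due 43, tardiness 20
F: 63→85, due 46, tardiness 39
A: 85→111, due 38, tardiness 73
Sum = 0+0+0+0+2+7+20+39+73 = 141.

141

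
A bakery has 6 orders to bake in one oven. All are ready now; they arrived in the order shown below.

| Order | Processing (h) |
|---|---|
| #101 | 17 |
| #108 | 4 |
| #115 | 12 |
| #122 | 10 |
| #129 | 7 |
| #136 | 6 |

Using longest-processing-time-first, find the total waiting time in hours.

183

LPT (decreasing processing time): #101 #115 #122 #129 #136 #108.
#101: waits 0, runs 0→17
#115: waits 17, runs 17→29
#122: waits 29, runs 29→39
#129: waits 39, runs 39→46
#136: waits 46, runs 46→52
#108: waits 52, runs 52→56
Sum = 0+17+29+39+46+52 = 183.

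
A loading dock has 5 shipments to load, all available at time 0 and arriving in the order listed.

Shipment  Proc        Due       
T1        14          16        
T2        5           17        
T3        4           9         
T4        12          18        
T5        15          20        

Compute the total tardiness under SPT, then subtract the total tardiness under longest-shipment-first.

SPT (increasing processing time): T3 T2 T4 T1 T5.
T3: 0→4, due 9, tardiness 0
T2: 4→9, due 17, tardiness 0
T4: 9→21, due 18, tardiness 3
T1: 21→35, due 16, tardiness 19
T5: 35→50, due 20, tardiness 30
Sum = 0+0+3+19+30 = 52.
LPT (decreasing processing time): T5 T1 T4 T2 T3.
T5: 0→15, due 20, tardiness 0
T1: 15→29, due 16, tardiness 13
T4: 29→41, due 18, tardiness 23
T2: 41→46, due 17, tardiness 29
T3: 46→50, due 9, tardiness 41
Sum = 0+13+23+29+41 = 106.
Difference = 52 − 106 = -54.

-54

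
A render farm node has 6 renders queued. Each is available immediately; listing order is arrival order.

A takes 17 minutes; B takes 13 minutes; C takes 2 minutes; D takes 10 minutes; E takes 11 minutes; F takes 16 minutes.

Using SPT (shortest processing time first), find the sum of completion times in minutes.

194

SPT (increasing processing time): C D E B F A.
C: 0→2
D: 2→12
E: 12→23
B: 23→36
F: 36→52
A: 52→69
Sum = 2+12+23+36+52+69 = 194.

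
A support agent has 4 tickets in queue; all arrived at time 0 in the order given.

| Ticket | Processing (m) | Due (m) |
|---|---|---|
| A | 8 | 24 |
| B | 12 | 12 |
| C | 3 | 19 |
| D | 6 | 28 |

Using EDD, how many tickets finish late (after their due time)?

EDD (increasing due date): B C A D.
B: 0→12, due 12, tardiness 0
C: 12→15, due 19, tardiness 0
A: 15→23, due 24, tardiness 0
D: 23→29, due 28, tardiness 1
Late tickets: 1.

1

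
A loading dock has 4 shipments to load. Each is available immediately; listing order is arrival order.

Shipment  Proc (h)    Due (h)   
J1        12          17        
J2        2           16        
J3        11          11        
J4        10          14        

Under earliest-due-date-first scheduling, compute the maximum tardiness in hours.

18

EDD (increasing due date): J3 J4 J2 J1.
J3: 0→11, due 11, tardiness 0
J4: 11→21, due 14, tardiness 7
J2: 21→23, due 16, tardiness 7
J1: 23→35, due 17, tardiness 18
Maximum = 18.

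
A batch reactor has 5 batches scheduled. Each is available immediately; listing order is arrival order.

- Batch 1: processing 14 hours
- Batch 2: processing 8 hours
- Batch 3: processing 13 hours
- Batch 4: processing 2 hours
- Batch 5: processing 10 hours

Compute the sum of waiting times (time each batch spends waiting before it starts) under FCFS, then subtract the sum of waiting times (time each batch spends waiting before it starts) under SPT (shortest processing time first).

FIFO (arrival order): Batch 1 Batch 2 Batch 3 Batch 4 Batch 5.
Batch 1: waits 0, runs 0→14
Batch 2: waits 14, runs 14→22
Batch 3: waits 22, runs 22→35
Batch 4: waits 35, runs 35→37
Batch 5: waits 37, runs 37→47
Sum = 0+14+22+35+37 = 108.
SPT (increasing processing time): Batch 4 Batch 2 Batch 5 Batch 3 Batch 1.
Batch 4: waits 0, runs 0→2
Batch 2: waits 2, runs 2→10
Batch 5: waits 10, runs 10→20
Batch 3: waits 20, runs 20→33
Batch 1: waits 33, runs 33→47
Sum = 0+2+10+20+33 = 65.
Difference = 108 − 65 = 43.

43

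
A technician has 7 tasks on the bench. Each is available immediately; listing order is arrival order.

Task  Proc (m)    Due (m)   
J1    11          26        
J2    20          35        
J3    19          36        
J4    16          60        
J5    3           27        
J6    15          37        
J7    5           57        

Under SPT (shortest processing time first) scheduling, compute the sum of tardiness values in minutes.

87

SPT (increasing processing time): J5 J7 J1 J6 J4 J3 J2.
J5: 0→3, due 27, tardiness 0
J7: 3→8, due 57, tardiness 0
J1: 8→19, due 26, tardiness 0
J6: 19→34, due 37, tardiness 0
J4: 34→50, due 60, tardiness 0
J3: 50→69, due 36, tardiness 33
J2: 69→89, due 35, tardiness 54
Sum = 0+0+0+0+0+33+54 = 87.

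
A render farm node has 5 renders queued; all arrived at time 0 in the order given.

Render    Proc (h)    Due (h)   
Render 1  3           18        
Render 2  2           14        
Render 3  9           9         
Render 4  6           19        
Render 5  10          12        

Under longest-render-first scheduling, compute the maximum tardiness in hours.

LPT (decreasing processing time): Render 5 Render 3 Render 4 Render 1 Render 2.
Render 5: 0→10, due 12, tardiness 0
Render 3: 10→19, due 9, tardiness 10
Render 4: 19→25, due 19, tardiness 6
Render 1: 25→28, due 18, tardiness 10
Render 2: 28→30, due 14, tardiness 16
Maximum = 16.

16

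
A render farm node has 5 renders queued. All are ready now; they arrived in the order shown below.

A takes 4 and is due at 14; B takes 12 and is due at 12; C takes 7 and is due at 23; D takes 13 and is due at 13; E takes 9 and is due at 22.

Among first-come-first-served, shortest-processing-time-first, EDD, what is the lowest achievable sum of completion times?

112

FIFO (arrival order): A B C D E.
A: 0→4
B: 4→16
C: 16→23
D: 23→36
E: 36→45
Sum = 4+16+23+36+45 = 124.
SPT (increasing processing time): A C E B D.
A: 0→4
C: 4→11
E: 11→20
B: 20→32
D: 32→45
Sum = 4+11+20+32+45 = 112.
EDD (increasing due date): B D A E C.
B: 0→12
D: 12→25
A: 25→29
E: 29→38
C: 38→45
Sum = 12+25+29+38+45 = 149.
FIFO 124, SPT 112, EDD 149 → minimum 112.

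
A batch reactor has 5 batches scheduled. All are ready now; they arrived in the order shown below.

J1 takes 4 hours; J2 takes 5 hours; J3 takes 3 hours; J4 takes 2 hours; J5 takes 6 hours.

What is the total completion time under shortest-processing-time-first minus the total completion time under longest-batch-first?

SPT (increasing processing time): J4 J3 J1 J2 J5.
J4: 0→2
J3: 2→5
J1: 5→9
J2: 9→14
J5: 14→20
Sum = 2+5+9+14+20 = 50.
LPT (decreasing processing time): J5 J2 J1 J3 J4.
J5: 0→6
J2: 6→11
J1: 11→15
J3: 15→18
J4: 18→20
Sum = 6+11+15+18+20 = 70.
Difference = 50 − 70 = -20.

-20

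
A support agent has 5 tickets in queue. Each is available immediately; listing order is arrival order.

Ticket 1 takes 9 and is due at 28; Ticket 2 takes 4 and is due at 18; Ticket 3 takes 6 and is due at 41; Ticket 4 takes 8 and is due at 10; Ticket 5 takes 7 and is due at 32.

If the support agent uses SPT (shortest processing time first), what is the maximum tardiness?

15

SPT (increasing processing time): Ticket 2 Ticket 3 Ticket 5 Ticket 4 Ticket 1.
Ticket 2: 0→4, due 18, tardiness 0
Ticket 3: 4→10, due 41, tardiness 0
Ticket 5: 10→17, due 32, tardiness 0
Ticket 4: 17→25, due 10, tardiness 15
Ticket 1: 25→34, due 28, tardiness 6
Maximum = 15.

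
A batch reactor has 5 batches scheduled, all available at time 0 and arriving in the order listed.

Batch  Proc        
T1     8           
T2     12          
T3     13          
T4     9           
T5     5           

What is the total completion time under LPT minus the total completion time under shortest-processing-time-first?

LPT (decreasing processing time): T3 T2 T4 T1 T5.
T3: 0→13
T2: 13→25
T4: 25→34
T1: 34→42
T5: 42→47
Sum = 13+25+34+42+47 = 161.
SPT (increasing processing time): T5 T1 T4 T2 T3.
T5: 0→5
T1: 5→13
T4: 13→22
T2: 22→34
T3: 34→47
Sum = 5+13+22+34+47 = 121.
Difference = 161 − 121 = 40.

40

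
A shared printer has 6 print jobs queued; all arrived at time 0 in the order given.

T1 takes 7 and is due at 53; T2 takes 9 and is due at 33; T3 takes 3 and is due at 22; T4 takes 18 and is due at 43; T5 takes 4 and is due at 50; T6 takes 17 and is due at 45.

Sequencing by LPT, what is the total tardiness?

LPT (decreasing processing time): T4 T6 T2 T1 T5 T3.
T4: 0→18, due 43, tardiness 0
T6: 18→35, due 45, tardiness 0
T2: 35→44, due 33, tardiness 11
T1: 44→51, due 53, tardiness 0
T5: 51→55, due 50, tardiness 5
T3: 55→58, due 22, tardiness 36
Sum = 0+0+11+0+5+36 = 52.

52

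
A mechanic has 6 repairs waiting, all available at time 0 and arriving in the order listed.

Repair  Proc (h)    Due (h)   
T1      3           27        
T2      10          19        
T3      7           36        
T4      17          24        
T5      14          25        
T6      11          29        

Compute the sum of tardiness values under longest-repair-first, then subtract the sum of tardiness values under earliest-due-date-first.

22

LPT (decreasing processing time): T4 T5 T6 T2 T3 T1.
T4: 0→17, due 24, tardiness 0
T5: 17→31, due 25, tardiness 6
T6: 31→42, due 29, tardiness 13
T2: 42→52, due 19, tardiness 33
T3: 52→59, due 36, tardiness 23
T1: 59→62, due 27, tardiness 35
Sum = 0+6+13+33+23+35 = 110.
EDD (increasing due date): T2 T4 T5 T1 T6 T3.
T2: 0→10, due 19, tardiness 0
T4: 10→27, due 24, tardiness 3
T5: 27→41, due 25, tardiness 16
T1: 41→44, due 27, tardiness 17
T6: 44→55, due 29, tardiness 26
T3: 55→62, due 36, tardiness 26
Sum = 0+3+16+17+26+26 = 88.
Difference = 110 − 88 = 22.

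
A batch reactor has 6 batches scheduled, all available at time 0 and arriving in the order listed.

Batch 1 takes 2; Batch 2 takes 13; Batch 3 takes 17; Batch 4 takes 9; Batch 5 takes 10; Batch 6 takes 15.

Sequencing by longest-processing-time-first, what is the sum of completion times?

279

LPT (decreasing processing time): Batch 3 Batch 6 Batch 2 Batch 5 Batch 4 Batch 1.
Batch 3: 0→17
Batch 6: 17→32
Batch 2: 32→45
Batch 5: 45→55
Batch 4: 55→64
Batch 1: 64→66
Sum = 17+32+45+55+64+66 = 279.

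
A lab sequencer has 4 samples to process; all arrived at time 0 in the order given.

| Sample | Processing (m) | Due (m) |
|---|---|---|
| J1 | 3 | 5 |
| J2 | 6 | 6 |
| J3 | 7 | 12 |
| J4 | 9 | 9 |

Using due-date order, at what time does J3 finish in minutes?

25

EDD (increasing due date): J1 J2 J4 J3.
J1: 0→3
J2: 3→9
J4: 9→18
J3: 18→25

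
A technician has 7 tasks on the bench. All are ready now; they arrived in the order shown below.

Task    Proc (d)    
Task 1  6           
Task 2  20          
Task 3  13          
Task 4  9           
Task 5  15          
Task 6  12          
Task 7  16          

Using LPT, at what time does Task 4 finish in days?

LPT (decreasing processing time): Task 2 Task 7 Task 5 Task 3 Task 6 Task 4 Task 1.
Task 2: 0→20
Task 7: 20→36
Task 5: 36→51
Task 3: 51→64
Task 6: 64→76
Task 4: 76→85

85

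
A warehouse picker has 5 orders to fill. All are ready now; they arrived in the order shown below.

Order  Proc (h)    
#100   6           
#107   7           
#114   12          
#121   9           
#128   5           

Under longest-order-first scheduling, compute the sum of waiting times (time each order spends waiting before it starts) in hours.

95

LPT (decreasing processing time): #114 #121 #107 #100 #128.
#114: waits 0, runs 0→12
#121: waits 12, runs 12→21
#107: waits 21, runs 21→28
#100: waits 28, runs 28→34
#128: waits 34, runs 34→39
Sum = 0+12+21+28+34 = 95.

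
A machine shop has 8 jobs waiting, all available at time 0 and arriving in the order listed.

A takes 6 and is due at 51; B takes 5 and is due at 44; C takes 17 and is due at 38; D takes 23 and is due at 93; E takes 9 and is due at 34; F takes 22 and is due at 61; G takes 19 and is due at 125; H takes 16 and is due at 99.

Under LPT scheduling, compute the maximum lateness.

LPT (decreasing processing time): D F G C H E A B.
D: 0→23, due 93, lateness -70
F: 23→45, due 61, lateness -16
G: 45→64, due 125, lateness -61
C: 64→81, due 38, lateness 43
H: 81→97, due 99, lateness -2
E: 97→106, due 34, lateness 72
A: 106→112, due 51, lateness 61
B: 112→117, due 44, lateness 73
Maximum = 73.

73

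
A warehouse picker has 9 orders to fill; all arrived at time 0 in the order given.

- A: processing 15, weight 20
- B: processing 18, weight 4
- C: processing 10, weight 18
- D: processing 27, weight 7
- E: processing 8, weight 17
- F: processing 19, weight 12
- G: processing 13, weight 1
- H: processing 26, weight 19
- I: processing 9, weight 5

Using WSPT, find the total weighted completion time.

WSPT (decreasing weight/processing-time ratio): E C A H F I D B G.
E: finishes 8, weight 17, w·C = 136
C: finishes 18, weight 18, w·C = 324
A: finishes 33, weight 20, w·C = 660
H: finishes 59, weight 19, w·C = 1121
F: finishes 78, weight 12, w·C = 936
I: finishes 87, weight 5, w·C = 435
D: finishes 114, weight 7, w·C = 798
B: finishes 132, weight 4, w·C = 528
G: finishes 145, weight 1, w·C = 145
Sum = 136+324+660+1121+936+435+798+528+145 = 5083.

5083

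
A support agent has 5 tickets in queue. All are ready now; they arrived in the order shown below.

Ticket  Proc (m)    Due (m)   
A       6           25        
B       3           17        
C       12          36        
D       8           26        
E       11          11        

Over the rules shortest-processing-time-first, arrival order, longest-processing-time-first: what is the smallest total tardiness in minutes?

21

SPT (increasing processing time): B A D E C.
B: 0→3, due 17, tardiness 0
A: 3→9, due 25, tardiness 0
D: 9→17, due 26, tardiness 0
E: 17→28, due 11, tardiness 17
C: 28→40, due 36, tardiness 4
Sum = 0+0+0+17+4 = 21.
FIFO (arrival order): A B C D E.
A: 0→6, due 25, tardiness 0
B: 6→9, due 17, tardiness 0
C: 9→21, due 36, tardiness 0
D: 21→29, due 26, tardiness 3
E: 29→40, due 11, tardiness 29
Sum = 0+0+0+3+29 = 32.
LPT (decreasing processing time): C E D A B.
C: 0→12, due 36, tardiness 0
E: 12→23, due 11, tardiness 12
D: 23→31, due 26, tardiness 5
A: 31→37, due 25, tardiness 12
B: 37→40, due 17, tardiness 23
Sum = 0+12+5+12+23 = 52.
SPT 21, FIFO 32, LPT 52 → minimum 21.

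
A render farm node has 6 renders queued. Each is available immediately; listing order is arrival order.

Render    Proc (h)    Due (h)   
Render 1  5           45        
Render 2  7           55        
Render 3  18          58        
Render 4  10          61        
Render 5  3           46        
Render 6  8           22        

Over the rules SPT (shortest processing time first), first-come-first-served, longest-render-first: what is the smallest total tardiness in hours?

1

SPT (increasing processing time): Render 5 Render 1 Render 2 Render 6 Render 4 Render 3.
Render 5: 0→3, due 46, tardiness 0
Render 1: 3→8, due 45, tardiness 0
Render 2: 8→15, due 55, tardiness 0
Render 6: 15→23, due 22, tardiness 1
Render 4: 23→33, due 61, tardiness 0
Render 3: 33→51, due 58, tardiness 0
Sum = 0+0+0+1+0+0 = 1.
FIFO (arrival order): Render 1 Render 2 Render 3 Render 4 Render 5 Render 6.
Render 1: 0→5, due 45, tardiness 0
Render 2: 5→12, due 55, tardiness 0
Render 3: 12→30, due 58, tardiness 0
Render 4: 30→40, due 61, tardiness 0
Render 5: 40→43, due 46, tardiness 0
Render 6: 43→51, due 22, tardiness 29
Sum = 0+0+0+0+0+29 = 29.
LPT (decreasing processing time): Render 3 Render 4 Render 6 Render 2 Render 1 Render 5.
Render 3: 0→18, due 58, tardiness 0
Render 4: 18→28, due 61, tardiness 0
Render 6: 28→36, due 22, tardiness 14
Render 2: 36→43, due 55, tardiness 0
Render 1: 43→48, due 45, tardiness 3
Render 5: 48→51, due 46, tardiness 5
Sum = 0+0+14+0+3+5 = 22.
SPT 1, FIFO 29, LPT 22 → minimum 1.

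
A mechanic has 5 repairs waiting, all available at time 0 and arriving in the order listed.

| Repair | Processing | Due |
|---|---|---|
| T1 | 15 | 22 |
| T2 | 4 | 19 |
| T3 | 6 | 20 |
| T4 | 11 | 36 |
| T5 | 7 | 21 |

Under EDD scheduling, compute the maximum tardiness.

EDD (increasing due date): T2 T3 T5 T1 T4.
T2: 0→4, due 19, tardiness 0
T3: 4→10, due 20, tardiness 0
T5: 10→17, due 21, tardiness 0
T1: 17→32, due 22, tardiness 10
T4: 32→43, due 36, tardiness 7
Maximum = 10.

10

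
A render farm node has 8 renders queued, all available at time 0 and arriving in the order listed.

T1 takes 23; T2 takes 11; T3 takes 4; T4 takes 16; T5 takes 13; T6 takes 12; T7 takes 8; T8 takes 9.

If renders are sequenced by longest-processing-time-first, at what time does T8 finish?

LPT (decreasing processing time): T1 T4 T5 T6 T2 T8 T7 T3.
T1: 0→23
T4: 23→39
T5: 39→52
T6: 52→64
T2: 64→75
T8: 75→84

84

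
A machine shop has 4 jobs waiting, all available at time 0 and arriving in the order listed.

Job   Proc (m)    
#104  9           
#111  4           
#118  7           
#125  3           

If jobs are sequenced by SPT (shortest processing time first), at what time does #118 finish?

SPT (increasing processing time): #125 #111 #118 #104.
#125: 0→3
#111: 3→7
#118: 7→14

14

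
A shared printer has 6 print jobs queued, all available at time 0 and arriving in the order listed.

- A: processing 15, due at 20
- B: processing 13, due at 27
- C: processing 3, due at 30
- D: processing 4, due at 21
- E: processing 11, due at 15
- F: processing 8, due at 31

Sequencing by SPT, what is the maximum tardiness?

34

SPT (increasing processing time): C D F E B A.
C: 0→3, due 30, tardiness 0
D: 3→7, due 21, tardiness 0
F: 7→15, due 31, tardiness 0
E: 15→26, due 15, tardiness 11
B: 26→39, due 27, tardiness 12
A: 39→54, due 20, tardiness 34
Maximum = 34.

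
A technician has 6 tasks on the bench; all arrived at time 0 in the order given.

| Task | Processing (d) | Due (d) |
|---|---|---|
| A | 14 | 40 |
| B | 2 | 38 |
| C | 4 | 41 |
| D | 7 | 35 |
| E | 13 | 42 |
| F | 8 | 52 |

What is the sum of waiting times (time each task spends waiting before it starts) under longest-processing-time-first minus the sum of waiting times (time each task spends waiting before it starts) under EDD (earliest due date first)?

58

LPT (decreasing processing time): A E F D C B.
A: waits 0, runs 0→14
E: waits 14, runs 14→27
F: waits 27, runs 27→35
D: waits 35, runs 35→42
C: waits 42, runs 42→46
B: waits 46, runs 46→48
Sum = 0+14+27+35+42+46 = 164.
EDD (increasing due date): D B A C E F.
D: waits 0, runs 0→7
B: waits 7, runs 7→9
A: waits 9, runs 9→23
C: waits 23, runs 23→27
E: waits 27, runs 27→40
F: waits 40, runs 40→48
Sum = 0+7+9+23+27+40 = 106.
Difference = 164 − 106 = 58.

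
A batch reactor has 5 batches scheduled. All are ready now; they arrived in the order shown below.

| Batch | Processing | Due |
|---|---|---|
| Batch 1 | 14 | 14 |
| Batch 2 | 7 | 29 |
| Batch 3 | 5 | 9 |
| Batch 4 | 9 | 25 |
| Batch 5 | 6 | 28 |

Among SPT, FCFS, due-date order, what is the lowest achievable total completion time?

102

SPT (increasing processing time): Batch 3 Batch 5 Batch 2 Batch 4 Batch 1.
Batch 3: 0→5
Batch 5: 5→11
Batch 2: 11→18
Batch 4: 18→27
Batch 1: 27→41
Sum = 5+11+18+27+41 = 102.
FIFO (arrival order): Batch 1 Batch 2 Batch 3 Batch 4 Batch 5.
Batch 1: 0→14
Batch 2: 14→21
Batch 3: 21→26
Batch 4: 26→35
Batch 5: 35→41
Sum = 14+21+26+35+41 = 137.
EDD (increasing due date): Batch 3 Batch 1 Batch 4 Batch 5 Batch 2.
Batch 3: 0→5
Batch 1: 5→19
Batch 4: 19→28
Batch 5: 28→34
Batch 2: 34→41
Sum = 5+19+28+34+41 = 127.
SPT 102, FIFO 137, EDD 127 → minimum 102.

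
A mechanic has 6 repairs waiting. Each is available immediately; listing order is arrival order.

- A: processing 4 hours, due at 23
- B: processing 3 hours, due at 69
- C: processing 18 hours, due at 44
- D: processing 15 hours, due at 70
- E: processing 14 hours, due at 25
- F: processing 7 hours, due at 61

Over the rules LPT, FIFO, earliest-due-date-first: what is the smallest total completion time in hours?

LPT (decreasing processing time): C D E F A B.
C: 0→18
D: 18→33
E: 33→47
F: 47→54
A: 54→58
B: 58→61
Sum = 18+33+47+54+58+61 = 271.
FIFO (arrival order): A B C D E F.
A: 0→4
B: 4→7
C: 7→25
D: 25→40
E: 40→54
F: 54→61
Sum = 4+7+25+40+54+61 = 191.
EDD (increasing due date): A E C F B D.
A: 0→4
E: 4→18
C: 18→36
F: 36→43
B: 43→46
D: 46→61
Sum = 4+18+36+43+46+61 = 208.
LPT 271, FIFO 191, EDD 208 → minimum 191.

191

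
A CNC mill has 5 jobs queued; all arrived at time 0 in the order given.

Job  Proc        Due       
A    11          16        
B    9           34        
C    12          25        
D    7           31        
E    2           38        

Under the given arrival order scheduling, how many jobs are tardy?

FIFO (arrival order): A B C D E.
A: 0→11, due 16, tardiness 0
B: 11→20, due 34, tardiness 0
C: 20→32, due 25, tardiness 7
D: 32→39, due 31, tardiness 8
E: 39→41, due 38, tardiness 3
Late jobs: 3.

3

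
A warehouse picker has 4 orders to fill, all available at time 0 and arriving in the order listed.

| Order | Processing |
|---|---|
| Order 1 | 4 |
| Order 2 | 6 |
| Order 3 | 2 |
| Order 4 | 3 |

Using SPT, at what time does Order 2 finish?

SPT (increasing processing time): Order 3 Order 4 Order 1 Order 2.
Order 3: 0→2
Order 4: 2→5
Order 1: 5→9
Order 2: 9→15

15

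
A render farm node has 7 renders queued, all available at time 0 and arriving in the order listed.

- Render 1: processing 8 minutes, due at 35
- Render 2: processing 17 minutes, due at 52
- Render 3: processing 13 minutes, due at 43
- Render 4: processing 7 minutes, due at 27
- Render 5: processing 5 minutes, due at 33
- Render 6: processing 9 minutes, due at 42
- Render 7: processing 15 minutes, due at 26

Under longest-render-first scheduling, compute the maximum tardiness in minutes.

LPT (decreasing processing time): Render 2 Render 7 Render 3 Render 6 Render 1 Render 4 Render 5.
Render 2: 0→17, due 52, tardiness 0
Render 7: 17→32, due 26, tardiness 6
Render 3: 32→45, due 43, tardiness 2
Render 6: 45→54, due 42, tardiness 12
Render 1: 54→62, due 35, tardiness 27
Render 4: 62→69, due 27, tardiness 42
Render 5: 69→74, due 33, tardiness 41
Maximum = 42.

42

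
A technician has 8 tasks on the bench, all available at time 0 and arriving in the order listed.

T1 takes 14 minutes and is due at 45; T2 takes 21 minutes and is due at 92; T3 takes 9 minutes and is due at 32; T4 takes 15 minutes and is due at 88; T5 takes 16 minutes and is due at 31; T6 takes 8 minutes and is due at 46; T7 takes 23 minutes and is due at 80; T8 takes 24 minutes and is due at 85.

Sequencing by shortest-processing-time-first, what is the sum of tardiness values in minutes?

SPT (increasing processing time): T6 T3 T1 T4 T5 T2 T7 T8.
T6: 0→8, due 46, tardiness 0
T3: 8→17, due 32, tardiness 0
T1: 17→31, due 45, tardiness 0
T4: 31→46, due 88, tardiness 0
T5: 46→62, due 31, tardiness 31
T2: 62→83, due 92, tardiness 0
T7: 83→106, due 80, tardiness 26
T8: 106→130, due 85, tardiness 45
Sum = 0+0+0+0+31+0+26+45 = 102.

102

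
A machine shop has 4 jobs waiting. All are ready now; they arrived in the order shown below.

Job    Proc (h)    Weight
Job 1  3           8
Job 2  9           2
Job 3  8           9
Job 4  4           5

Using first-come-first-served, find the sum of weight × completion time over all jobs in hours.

FIFO (arrival order): Job 1 Job 2 Job 3 Job 4.
Job 1: finishes 3, weight 8, w·C = 24
Job 2: finishes 12, weight 2, w·C = 24
Job 3: finishes 20, weight 9, w·C = 180
Job 4: finishes 24, weight 5, w·C = 120
Sum = 24+24+180+120 = 348.

348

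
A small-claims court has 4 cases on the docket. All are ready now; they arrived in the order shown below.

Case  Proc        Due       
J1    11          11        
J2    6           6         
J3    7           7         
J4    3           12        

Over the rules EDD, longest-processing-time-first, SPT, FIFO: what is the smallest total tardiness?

EDD (increasing due date): J2 J3 J1 J4.
J2: 0→6, due 6, tardiness 0
J3: 6→13, due 7, tardiness 6
J1: 13→24, due 11, tardiness 13
J4: 24→27, due 12, tardiness 15
Sum = 0+6+13+15 = 34.
LPT (decreasing processing time): J1 J3 J2 J4.
J1: 0→11, due 11, tardiness 0
J3: 11→18, due 7, tardiness 11
J2: 18→24, due 6, tardiness 18
J4: 24→27, due 12, tardiness 15
Sum = 0+11+18+15 = 44.
SPT (increasing processing time): J4 J2 J3 J1.
J4: 0→3, due 12, tardiness 0
J2: 3→9, due 6, tardiness 3
J3: 9→16, due 7, tardiness 9
J1: 16→27, due 11, tardiness 16
Sum = 0+3+9+16 = 28.
FIFO (arrival order): J1 J2 J3 J4.
J1: 0→11, due 11, tardiness 0
J2: 11→17, due 6, tardiness 11
J3: 17→24, due 7, tardiness 17
J4: 24→27, due 12, tardiness 15
Sum = 0+11+17+15 = 43.
EDD 34, LPT 44, SPT 28, FIFO 43 → minimum 28.

28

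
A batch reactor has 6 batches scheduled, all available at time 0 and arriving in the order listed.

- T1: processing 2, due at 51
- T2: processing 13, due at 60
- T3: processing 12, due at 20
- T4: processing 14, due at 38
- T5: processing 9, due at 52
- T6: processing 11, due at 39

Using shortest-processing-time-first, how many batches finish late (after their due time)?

SPT (increasing processing time): T1 T5 T6 T3 T2 T4.
T1: 0→2, due 51, tardiness 0
T5: 2→11, due 52, tardiness 0
T6: 11→22, due 39, tardiness 0
T3: 22→34, due 20, tardiness 14
T2: 34→47, due 60, tardiness 0
T4: 47→61, due 38, tardiness 23
Late batches: 2.

2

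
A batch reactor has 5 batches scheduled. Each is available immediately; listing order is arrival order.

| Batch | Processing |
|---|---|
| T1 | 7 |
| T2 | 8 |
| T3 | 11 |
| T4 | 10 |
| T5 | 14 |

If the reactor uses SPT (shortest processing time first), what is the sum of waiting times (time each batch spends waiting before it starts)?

SPT (increasing processing time): T1 T2 T4 T3 T5.
T1: waits 0, runs 0→7
T2: waits 7, runs 7→15
T4: waits 15, runs 15→25
T3: waits 25, runs 25→36
T5: waits 36, runs 36→50
Sum = 0+7+15+25+36 = 83.

83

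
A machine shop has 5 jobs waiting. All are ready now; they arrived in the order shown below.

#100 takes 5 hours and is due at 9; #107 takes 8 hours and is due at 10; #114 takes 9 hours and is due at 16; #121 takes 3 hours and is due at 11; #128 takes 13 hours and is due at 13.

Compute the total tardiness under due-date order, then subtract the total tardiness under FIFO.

-2

EDD (increasing due date): #100 #107 #121 #128 #114.
#100: 0→5, due 9, tardiness 0
#107: 5→13, due 10, tardiness 3
#121: 13→16, due 11, tardiness 5
#128: 16→29, due 13, tardiness 16
#114: 29→38, due 16, tardiness 22
Sum = 0+3+5+16+22 = 46.
FIFO (arrival order): #100 #107 #114 #121 #128.
#100: 0→5, due 9, tardiness 0
#107: 5→13, due 10, tardiness 3
#114: 13→22, due 16, tardiness 6
#121: 22→25, due 11, tardiness 14
#128: 25→38, due 13, tardiness 25
Sum = 0+3+6+14+25 = 48.
Difference = 46 − 48 = -2.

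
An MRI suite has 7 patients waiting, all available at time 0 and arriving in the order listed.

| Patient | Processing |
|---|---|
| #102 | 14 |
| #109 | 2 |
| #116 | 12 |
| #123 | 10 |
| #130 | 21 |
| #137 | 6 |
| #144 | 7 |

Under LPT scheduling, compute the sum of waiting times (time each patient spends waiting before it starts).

294

LPT (decreasing processing time): #130 #102 #116 #123 #144 #137 #109.
#130: waits 0, runs 0→21
#102: waits 21, runs 21→35
#116: waits 35, runs 35→47
#123: waits 47, runs 47→57
#144: waits 57, runs 57→64
#137: waits 64, runs 64→70
#109: waits 70, runs 70→72
Sum = 0+21+35+47+57+64+70 = 294.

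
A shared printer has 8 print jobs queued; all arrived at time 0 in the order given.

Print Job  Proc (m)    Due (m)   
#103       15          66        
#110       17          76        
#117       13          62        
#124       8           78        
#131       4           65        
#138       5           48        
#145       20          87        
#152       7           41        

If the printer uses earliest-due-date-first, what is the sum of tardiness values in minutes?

EDD (increasing due date): #152 #138 #117 #131 #103 #110 #124 #145.
#152: 0→7, due 41, tardiness 0
#138: 7→12, due 48, tardiness 0
#117: 12→25, due 62, tardiness 0
#131: 25→29, due 65, tardiness 0
#103: 29→44, due 66, tardiness 0
#110: 44→61, due 76, tardiness 0
#124: 61→69, due 78, tardiness 0
#145: 69→89, due 87, tardiness 2
Sum = 0+0+0+0+0+0+0+2 = 2.

2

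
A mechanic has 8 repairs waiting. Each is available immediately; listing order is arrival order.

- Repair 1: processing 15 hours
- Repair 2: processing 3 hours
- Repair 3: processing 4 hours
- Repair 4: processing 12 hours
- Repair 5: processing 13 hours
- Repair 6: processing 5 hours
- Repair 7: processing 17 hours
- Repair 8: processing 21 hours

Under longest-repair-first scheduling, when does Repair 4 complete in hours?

LPT (decreasing processing time): Repair 8 Repair 7 Repair 1 Repair 5 Repair 4 Repair 6 Repair 3 Repair 2.
Repair 8: 0→21
Repair 7: 21→38
Repair 1: 38→53
Repair 5: 53→66
Repair 4: 66→78

78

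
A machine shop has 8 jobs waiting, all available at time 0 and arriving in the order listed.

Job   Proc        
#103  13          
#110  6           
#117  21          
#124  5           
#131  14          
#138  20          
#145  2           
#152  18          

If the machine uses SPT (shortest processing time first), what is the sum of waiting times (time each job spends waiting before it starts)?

SPT (increasing processing time): #145 #124 #110 #103 #131 #152 #138 #117.
#145: waits 0, runs 0→2
#124: waits 2, runs 2→7
#110: waits 7, runs 7→13
#103: waits 13, runs 13→26
#131: waits 26, runs 26→40
#152: waits 40, runs 40→58
#138: waits 58, runs 58→78
#117: waits 78, runs 78→99
Sum = 0+2+7+13+26+40+58+78 = 224.

224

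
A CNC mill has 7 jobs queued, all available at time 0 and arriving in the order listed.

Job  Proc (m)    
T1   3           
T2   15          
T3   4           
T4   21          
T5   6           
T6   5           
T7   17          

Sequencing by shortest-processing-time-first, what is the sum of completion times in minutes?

SPT (increasing processing time): T1 T3 T6 T5 T2 T7 T4.
T1: 0→3
T3: 3→7
T6: 7→12
T5: 12→18
T2: 18→33
T7: 33→50
T4: 50→71
Sum = 3+7+12+18+33+50+71 = 194.

194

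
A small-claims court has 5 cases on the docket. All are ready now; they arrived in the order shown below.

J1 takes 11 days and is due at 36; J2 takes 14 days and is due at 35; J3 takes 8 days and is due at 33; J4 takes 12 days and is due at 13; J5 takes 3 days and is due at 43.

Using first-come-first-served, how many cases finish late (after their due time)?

FIFO (arrival order): J1 J2 J3 J4 J5.
J1: 0→11, due 36, tardiness 0
J2: 11→25, due 35, tardiness 0
J3: 25→33, due 33, tardiness 0
J4: 33→45, due 13, tardiness 32
J5: 45→48, due 43, tardiness 5
Late cases: 2.

2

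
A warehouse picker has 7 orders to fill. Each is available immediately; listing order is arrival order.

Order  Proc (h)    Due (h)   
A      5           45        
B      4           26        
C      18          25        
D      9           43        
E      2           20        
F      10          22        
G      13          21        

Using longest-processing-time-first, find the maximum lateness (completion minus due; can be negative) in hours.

LPT (decreasing processing time): C G F D A B E.
C: 0→18, due 25, lateness -7
G: 18→31, due 21, lateness 10
F: 31→41, due 22, lateness 19
D: 41→50, due 43, lateness 7
A: 50→55, due 45, lateness 10
B: 55→59, due 26, lateness 33
E: 59→61, due 20, lateness 41
Maximum = 41.

41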